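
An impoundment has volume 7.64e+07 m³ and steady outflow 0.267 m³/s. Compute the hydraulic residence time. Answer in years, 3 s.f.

9.07 yr

Q = 0.267 m³/s × 3.156e+07 s/yr = 8.426e+06 m³/yr.
Hydraulic residence time τ = V/Q = 7.64e+07/8.426e+06 = 9.067 yr.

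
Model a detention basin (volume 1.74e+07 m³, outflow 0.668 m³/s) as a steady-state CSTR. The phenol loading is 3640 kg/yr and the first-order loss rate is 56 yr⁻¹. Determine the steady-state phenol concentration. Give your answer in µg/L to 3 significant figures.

3.66 µg/L

Outflow Q = 0.668 m³/s × 3.156e+07 s/yr = 2.108e+07 m³/yr.
Steady-state CSTR mass balance: W = Q·C + k·V·C, so C = W/(Q + kV).
Q + kV = 2.108e+07 + 56·1.74e+07 = 9.955e+08 m³/yr.
C = 3640/9.955e+08 = 3.657e-06 kg/m³ = 0.003657 mg/L = 3.657 µg/L.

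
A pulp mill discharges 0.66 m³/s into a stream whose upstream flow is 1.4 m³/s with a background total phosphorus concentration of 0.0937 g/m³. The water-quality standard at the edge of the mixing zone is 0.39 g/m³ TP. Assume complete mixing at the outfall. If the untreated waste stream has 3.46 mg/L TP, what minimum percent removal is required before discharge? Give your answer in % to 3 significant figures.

Mass balance: 0.39·2.06 = 0.66·Cₑ + 1.4·0.0937.
Cₑ = (0.8034 − 0.1312) / 0.66 = 1.019 mg/L.
Required removal = 1 − 1.019/3.46 = 70.56 %.

70.6 %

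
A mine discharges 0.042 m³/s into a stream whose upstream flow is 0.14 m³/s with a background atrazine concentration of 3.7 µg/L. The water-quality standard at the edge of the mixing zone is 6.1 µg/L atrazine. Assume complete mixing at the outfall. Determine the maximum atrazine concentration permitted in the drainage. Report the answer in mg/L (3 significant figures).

0.0141 mg/L

3.7 µg/L = 0.0037 mg/L.
6.1 µg/L = 0.0061 mg/L.
Mass balance: 0.0061·0.182 = 0.042·Cₑ + 0.14·0.0037.
Cₑ = (0.00111 − 0.000518) / 0.042 = 0.0141 mg/L.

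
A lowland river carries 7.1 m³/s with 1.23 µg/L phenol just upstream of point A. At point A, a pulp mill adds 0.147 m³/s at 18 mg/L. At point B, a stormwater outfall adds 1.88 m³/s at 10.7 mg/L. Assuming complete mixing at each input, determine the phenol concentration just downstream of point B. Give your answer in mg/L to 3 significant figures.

1.23 µg/L = 0.00123 mg/L.
After input A: C = (7.1·0.00123 + 0.147·18) / 7.247 = 0.3663 mg/L.
After input B: C = (7.247·0.3663 + 1.88·10.7) / 9.127 = 2.495 mg/L.

2.49 mg/L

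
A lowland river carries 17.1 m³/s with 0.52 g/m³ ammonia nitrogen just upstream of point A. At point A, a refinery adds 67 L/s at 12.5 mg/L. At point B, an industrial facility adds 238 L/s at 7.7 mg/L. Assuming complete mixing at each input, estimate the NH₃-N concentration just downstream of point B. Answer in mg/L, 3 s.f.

67 L/s = 0.067 m³/s.
After input A: C = (17.1·0.52 + 0.067·12.5) / 17.17 = 0.5668 mg/L.
238 L/s = 0.238 m³/s.
After input B: C = (17.17·0.5668 + 0.238·7.7) / 17.41 = 0.6643 mg/L.

0.664 mg/L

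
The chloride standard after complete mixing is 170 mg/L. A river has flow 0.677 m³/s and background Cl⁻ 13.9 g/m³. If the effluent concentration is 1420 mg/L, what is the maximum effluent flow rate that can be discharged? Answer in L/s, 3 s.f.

84.5 L/s

Mass balance at complete mixing: C_std·(Q_w + Q_r) = Q_w·C_e + Q_r·C_b.
Rearranging, Q_w = Q_r·(C_std − C_b)/(C_e − C_std) = 0.677·(170 − 13.9) / (1420 − 170) = 0.08454 m³/s.
= 84.54 L/s.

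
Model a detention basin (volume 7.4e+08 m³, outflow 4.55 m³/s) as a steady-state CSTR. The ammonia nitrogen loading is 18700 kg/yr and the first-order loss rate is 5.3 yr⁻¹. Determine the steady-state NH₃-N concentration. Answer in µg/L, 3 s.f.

4.60 µg/L

Outflow Q = 4.55 m³/s × 3.156e+07 s/yr = 1.436e+08 m³/yr.
Steady-state CSTR mass balance: W = Q·C + k·V·C, so C = W/(Q + kV).
Q + kV = 1.436e+08 + 5.3·7.4e+08 = 4.066e+09 m³/yr.
C = 18700/4.066e+09 = 4.6e-06 kg/m³ = 0.0046 mg/L = 4.6 µg/L.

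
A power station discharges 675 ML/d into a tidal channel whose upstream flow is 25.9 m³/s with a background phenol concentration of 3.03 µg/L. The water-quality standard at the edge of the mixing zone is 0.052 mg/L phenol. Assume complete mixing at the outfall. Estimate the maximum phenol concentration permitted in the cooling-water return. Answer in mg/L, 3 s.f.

0.214 mg/L

675 ML/d = 7.812 m³/s.
3.03 µg/L = 0.00303 mg/L.
Mass balance: 0.052·33.71 = 7.812·Cₑ + 25.9·0.00303.
Cₑ = (1.753 − 0.07848) / 7.812 = 0.2143 mg/L.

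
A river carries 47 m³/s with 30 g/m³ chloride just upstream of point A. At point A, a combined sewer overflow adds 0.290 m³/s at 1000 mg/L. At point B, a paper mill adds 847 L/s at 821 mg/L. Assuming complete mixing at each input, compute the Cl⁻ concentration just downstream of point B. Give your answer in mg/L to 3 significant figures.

After input A: C = (47·30 + 0.29·1000) / 47.29 = 35.95 mg/L.
847 L/s = 0.847 m³/s.
After input B: C = (47.29·35.95 + 0.847·821) / 48.14 = 49.76 mg/L.

49.8 mg/L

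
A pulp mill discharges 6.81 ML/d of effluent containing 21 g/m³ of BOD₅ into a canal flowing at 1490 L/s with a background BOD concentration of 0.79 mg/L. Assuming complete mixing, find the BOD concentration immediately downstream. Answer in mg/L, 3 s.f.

1.81 mg/L

6.81 ML/d = 0.07882 m³/s.
1490 L/s = 1.49 m³/s.
By mass balance at complete mixing, C = (0.07882·21 + 1.49·0.79) / (0.07882 + 1.49) = 2.832/1.569 = 1.805 mg/L.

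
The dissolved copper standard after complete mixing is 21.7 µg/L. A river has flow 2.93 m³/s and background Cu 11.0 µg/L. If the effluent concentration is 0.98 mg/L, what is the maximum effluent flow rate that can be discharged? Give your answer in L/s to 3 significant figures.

11.0 µg/L = 0.011 mg/L.
21.7 µg/L = 0.0217 mg/L.
Mass balance at complete mixing: C_std·(Q_w + Q_r) = Q_w·C_e + Q_r·C_b.
Rearranging, Q_w = Q_r·(C_std − C_b)/(C_e − C_std) = 2.93·(0.0217 − 0.011) / (0.98 − 0.0217) = 0.03272 m³/s.
= 32.72 L/s.

32.7 L/s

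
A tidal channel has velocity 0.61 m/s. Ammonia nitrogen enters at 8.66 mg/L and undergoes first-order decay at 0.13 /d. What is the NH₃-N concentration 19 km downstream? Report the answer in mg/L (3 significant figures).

Travel time t = 19 km / 0.61 m/s = 1.9e+04/0.61 = 3.115e+04 s = 0.3605 d.
First-order decay: C = 8.66·exp(−0.13·0.3605) = 8.66·0.9542 = 8.264 mg/L.

8.26 mg/L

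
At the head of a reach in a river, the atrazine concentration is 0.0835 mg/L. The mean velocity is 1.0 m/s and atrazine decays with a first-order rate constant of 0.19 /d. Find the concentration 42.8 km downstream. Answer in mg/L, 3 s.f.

Travel time t = 42.8 km / 1.0 m/s = 4.28e+04/1.0 = 4.28e+04 s = 0.4954 d.
First-order decay: C = 0.0835·exp(−0.19·0.4954) = 0.0835·0.9102 = 0.076 mg/L.

0.0760 mg/L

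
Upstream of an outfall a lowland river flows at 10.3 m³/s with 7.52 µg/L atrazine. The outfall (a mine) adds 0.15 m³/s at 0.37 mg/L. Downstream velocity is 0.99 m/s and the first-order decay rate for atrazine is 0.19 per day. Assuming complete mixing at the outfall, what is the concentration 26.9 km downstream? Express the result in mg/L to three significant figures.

0.0120 mg/L

7.52 µg/L = 0.00752 mg/L.
After complete mixing, C₀ = (0.15·0.37 + 10.3·0.00752) / 10.45 = 0.01272 mg/L.
Travel time t = 2.69e+04 m / 0.99 m/s = 2.717e+04 s = 0.3145 d.
C = 0.01272·exp(−0.19·0.3145) = 0.01272·0.942 = 0.01199 mg/L.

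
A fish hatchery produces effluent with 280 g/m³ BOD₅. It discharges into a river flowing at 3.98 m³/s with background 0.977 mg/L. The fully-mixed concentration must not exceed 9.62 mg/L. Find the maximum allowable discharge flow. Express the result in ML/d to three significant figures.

Mass balance at complete mixing: C_std·(Q_w + Q_r) = Q_w·C_e + Q_r·C_b.
Rearranging, Q_w = Q_r·(C_std − C_b)/(C_e − C_std) = 3.98·(9.62 − 0.977) / (280 − 9.62) = 0.1272 m³/s.
= 10.99 ML/d.

11.0 ML/d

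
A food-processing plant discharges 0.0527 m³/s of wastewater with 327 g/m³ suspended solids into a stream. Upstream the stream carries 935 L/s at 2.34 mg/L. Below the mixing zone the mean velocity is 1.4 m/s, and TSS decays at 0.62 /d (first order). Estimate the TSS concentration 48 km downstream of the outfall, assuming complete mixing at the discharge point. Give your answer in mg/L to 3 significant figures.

935 L/s = 0.935 m³/s.
After complete mixing, C₀ = (0.0527·327 + 0.935·2.34) / 0.9877 = 19.66 mg/L.
Travel time t = 4.8e+04 m / 1.4 m/s = 3.429e+04 s = 0.3968 d.
C = 19.66·exp(−0.62·0.3968) = 19.66·0.7819 = 15.37 mg/L.

15.4 mg/L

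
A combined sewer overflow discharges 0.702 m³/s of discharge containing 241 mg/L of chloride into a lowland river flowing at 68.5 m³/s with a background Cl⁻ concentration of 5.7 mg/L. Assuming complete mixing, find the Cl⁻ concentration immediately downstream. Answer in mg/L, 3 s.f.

By mass balance at complete mixing, C = (0.702·241 + 68.5·5.7) / (0.702 + 68.5) = 559.6/69.2 = 8.087 mg/L.

8.09 mg/L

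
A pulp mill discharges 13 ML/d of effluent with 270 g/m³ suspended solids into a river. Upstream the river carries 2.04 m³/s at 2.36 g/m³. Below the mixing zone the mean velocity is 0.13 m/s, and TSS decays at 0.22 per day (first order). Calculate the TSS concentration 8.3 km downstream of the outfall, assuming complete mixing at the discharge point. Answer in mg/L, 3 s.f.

13 ML/d = 0.1505 m³/s.
After complete mixing, C₀ = (0.1505·270 + 2.04·2.36) / 2.19 = 20.74 mg/L.
Travel time t = 8300 m / 0.13 m/s = 6.385e+04 s = 0.739 d.
C = 20.74·exp(−0.22·0.739) = 20.74·0.85 = 17.63 mg/L.

17.6 mg/L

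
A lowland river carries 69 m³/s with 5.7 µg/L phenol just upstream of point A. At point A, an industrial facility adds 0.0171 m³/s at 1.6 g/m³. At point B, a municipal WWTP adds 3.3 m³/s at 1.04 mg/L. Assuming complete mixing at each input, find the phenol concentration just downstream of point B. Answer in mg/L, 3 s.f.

0.0533 mg/L

5.7 µg/L = 0.0057 mg/L.
After input A: C = (69·0.0057 + 0.0171·1.6) / 69.02 = 0.006095 mg/L.
After input B: C = (69.02·0.006095 + 3.3·1.04) / 72.32 = 0.05327 mg/L.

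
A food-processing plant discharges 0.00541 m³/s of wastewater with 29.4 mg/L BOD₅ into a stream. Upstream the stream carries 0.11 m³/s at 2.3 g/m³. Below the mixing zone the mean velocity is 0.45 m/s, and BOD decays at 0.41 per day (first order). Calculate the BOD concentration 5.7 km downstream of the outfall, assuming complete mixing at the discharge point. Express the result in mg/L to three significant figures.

After complete mixing, C₀ = (0.00541·29.4 + 0.11·2.3) / 0.1154 = 3.57 mg/L.
Travel time t = 5700 m / 0.45 m/s = 1.267e+04 s = 0.1466 d.
C = 3.57·exp(−0.41·0.1466) = 3.57·0.9417 = 3.362 mg/L.

3.36 mg/L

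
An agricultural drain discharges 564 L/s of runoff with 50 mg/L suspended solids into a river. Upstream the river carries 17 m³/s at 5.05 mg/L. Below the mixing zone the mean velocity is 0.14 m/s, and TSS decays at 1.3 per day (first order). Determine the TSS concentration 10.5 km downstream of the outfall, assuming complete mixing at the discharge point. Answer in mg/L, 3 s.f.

564 L/s = 0.564 m³/s.
After complete mixing, C₀ = (0.564·50 + 17·5.05) / 17.56 = 6.493 mg/L.
Travel time t = 1.05e+04 m / 0.14 m/s = 7.5e+04 s = 0.8681 d.
C = 6.493·exp(−1.3·0.8681) = 6.493·0.3235 = 2.101 mg/L.

2.10 mg/L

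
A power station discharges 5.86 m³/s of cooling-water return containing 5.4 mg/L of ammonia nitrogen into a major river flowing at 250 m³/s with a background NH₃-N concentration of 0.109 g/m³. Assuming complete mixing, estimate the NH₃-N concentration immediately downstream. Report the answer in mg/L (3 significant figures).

0.230 mg/L

By mass balance at complete mixing, C = (5.86·5.4 + 250·0.109) / (5.86 + 250) = 58.89/255.9 = 0.2302 mg/L.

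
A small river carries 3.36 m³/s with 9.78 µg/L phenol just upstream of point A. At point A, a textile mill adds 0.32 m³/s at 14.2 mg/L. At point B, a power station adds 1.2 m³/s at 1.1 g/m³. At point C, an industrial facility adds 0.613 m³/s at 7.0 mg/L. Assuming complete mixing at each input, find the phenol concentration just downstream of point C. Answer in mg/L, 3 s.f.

9.78 µg/L = 0.00978 mg/L.
After input A: C = (3.36·0.00978 + 0.32·14.2) / 3.68 = 1.244 mg/L.
After input B: C = (3.68·1.244 + 1.2·1.1) / 4.88 = 1.208 mg/L.
After input C: C = (4.88·1.208 + 0.613·7) / 5.493 = 1.855 mg/L.

1.85 mg/L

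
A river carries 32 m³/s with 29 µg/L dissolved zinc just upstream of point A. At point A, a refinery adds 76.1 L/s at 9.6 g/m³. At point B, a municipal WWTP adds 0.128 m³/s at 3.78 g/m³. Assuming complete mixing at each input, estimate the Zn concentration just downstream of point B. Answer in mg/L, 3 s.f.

0.0665 mg/L

29 µg/L = 0.029 mg/L.
76.1 L/s = 0.0761 m³/s.
After input A: C = (32·0.029 + 0.0761·9.6) / 32.08 = 0.05171 mg/L.
After input B: C = (32.08·0.05171 + 0.128·3.78) / 32.2 = 0.06653 mg/L.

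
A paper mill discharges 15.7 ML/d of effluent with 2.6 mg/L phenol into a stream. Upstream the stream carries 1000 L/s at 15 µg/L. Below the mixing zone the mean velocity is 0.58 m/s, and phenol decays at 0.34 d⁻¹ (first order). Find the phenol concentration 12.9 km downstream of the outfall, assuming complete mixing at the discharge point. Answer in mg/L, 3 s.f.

15.7 ML/d = 0.1817 m³/s.
1000 L/s = 1 m³/s.
15 µg/L = 0.015 mg/L.
After complete mixing, C₀ = (0.1817·2.6 + 1·0.015) / 1.182 = 0.4125 mg/L.
Travel time t = 1.29e+04 m / 0.58 m/s = 2.224e+04 s = 0.2574 d.
C = 0.4125·exp(−0.34·0.2574) = 0.4125·0.9162 = 0.3779 mg/L.

0.378 mg/L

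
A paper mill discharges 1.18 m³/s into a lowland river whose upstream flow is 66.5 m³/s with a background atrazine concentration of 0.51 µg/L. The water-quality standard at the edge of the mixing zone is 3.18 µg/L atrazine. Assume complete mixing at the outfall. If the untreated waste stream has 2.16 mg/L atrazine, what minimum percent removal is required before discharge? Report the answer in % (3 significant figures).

92.9 %

0.51 µg/L = 0.00051 mg/L.
3.18 µg/L = 0.00318 mg/L.
Mass balance: 0.00318·67.68 = 1.18·Cₑ + 66.5·0.00051.
Cₑ = (0.2152 − 0.03392) / 1.18 = 0.1537 mg/L.
Required removal = 1 − 0.1537/2.16 = 92.89 %.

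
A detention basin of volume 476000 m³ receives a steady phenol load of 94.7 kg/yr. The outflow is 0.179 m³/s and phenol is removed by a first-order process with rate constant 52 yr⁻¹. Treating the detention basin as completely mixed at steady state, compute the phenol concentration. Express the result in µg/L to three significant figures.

3.12 µg/L

Outflow Q = 0.179 m³/s × 3.156e+07 s/yr = 5.649e+06 m³/yr.
Steady-state CSTR mass balance: W = Q·C + k·V·C, so C = W/(Q + kV).
Q + kV = 5.649e+06 + 52·476000 = 3.04e+07 m³/yr.
C = 94.7/3.04e+07 = 3.115e-06 kg/m³ = 0.003115 mg/L = 3.115 µg/L.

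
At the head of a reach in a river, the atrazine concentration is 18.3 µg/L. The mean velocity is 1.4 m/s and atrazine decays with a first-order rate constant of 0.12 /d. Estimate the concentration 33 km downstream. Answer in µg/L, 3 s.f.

17.7 µg/L

Travel time t = 33 km / 1.4 m/s = 3.3e+04/1.4 = 2.357e+04 s = 0.2728 d.
First-order decay: C = 18.3·exp(−0.12·0.2728) = 18.3·0.9678 = 17.71 µg/L.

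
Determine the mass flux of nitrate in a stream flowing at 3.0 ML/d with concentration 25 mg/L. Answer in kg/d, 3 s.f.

75.0 kg/d

3.0 ML/d = 0.03472 m³/s.
Mass flux = Q·C = 0.03472 m³/s × 25 g/m³ = 0.8681 g/s.
= 0.8681 g/s × 86.4 = 75 kg/d.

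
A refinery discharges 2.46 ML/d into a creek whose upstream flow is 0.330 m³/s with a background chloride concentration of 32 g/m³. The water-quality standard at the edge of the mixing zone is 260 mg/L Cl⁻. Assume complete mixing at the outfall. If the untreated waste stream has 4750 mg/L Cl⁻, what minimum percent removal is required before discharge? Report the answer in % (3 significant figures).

38.9 %

2.46 ML/d = 0.02847 m³/s.
Mass balance: 260·0.3585 = 0.02847·Cₑ + 0.33·32.
Cₑ = (93.2 − 10.56) / 0.02847 = 2903 mg/L.
Required removal = 1 − 2903/4750 = 38.89 %.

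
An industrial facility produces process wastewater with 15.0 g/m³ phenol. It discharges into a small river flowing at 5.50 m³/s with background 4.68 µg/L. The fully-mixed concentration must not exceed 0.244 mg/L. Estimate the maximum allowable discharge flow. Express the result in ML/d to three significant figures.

7.71 ML/d

4.68 µg/L = 0.00468 mg/L.
Mass balance at complete mixing: C_std·(Q_w + Q_r) = Q_w·C_e + Q_r·C_b.
Rearranging, Q_w = Q_r·(C_std − C_b)/(C_e − C_std) = 5.50·(0.244 − 0.00468) / (15 − 0.244) = 0.0892 m³/s.
= 7.707 ML/d.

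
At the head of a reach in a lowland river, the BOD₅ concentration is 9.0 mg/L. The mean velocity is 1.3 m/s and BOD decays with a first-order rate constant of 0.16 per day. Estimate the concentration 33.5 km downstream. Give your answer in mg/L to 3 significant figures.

8.58 mg/L

Travel time t = 33.5 km / 1.3 m/s = 3.35e+04/1.3 = 2.577e+04 s = 0.2983 d.
First-order decay: C = 9.0·exp(−0.16·0.2983) = 9.0·0.9534 = 8.581 mg/L.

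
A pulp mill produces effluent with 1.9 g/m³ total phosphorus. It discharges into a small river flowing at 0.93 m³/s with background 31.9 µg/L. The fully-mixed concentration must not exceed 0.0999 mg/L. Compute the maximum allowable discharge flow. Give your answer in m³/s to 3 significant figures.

31.9 µg/L = 0.0319 mg/L.
Mass balance at complete mixing: C_std·(Q_w + Q_r) = Q_w·C_e + Q_r·C_b.
Rearranging, Q_w = Q_r·(C_std − C_b)/(C_e − C_std) = 0.93·(0.0999 − 0.0319) / (1.9 − 0.0999) = 0.03513 m³/s.

0.0351 m³/s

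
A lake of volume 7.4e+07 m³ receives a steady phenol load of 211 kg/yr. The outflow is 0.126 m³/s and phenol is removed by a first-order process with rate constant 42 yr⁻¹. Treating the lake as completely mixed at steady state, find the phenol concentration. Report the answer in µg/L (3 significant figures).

Outflow Q = 0.126 m³/s × 3.156e+07 s/yr = 3.976e+06 m³/yr.
Steady-state CSTR mass balance: W = Q·C + k·V·C, so C = W/(Q + kV).
Q + kV = 3.976e+06 + 42·7.4e+07 = 3.112e+09 m³/yr.
C = 211/3.112e+09 = 6.78e-08 kg/m³ = 6.78e-05 mg/L = 0.0678 µg/L.

0.0678 µg/L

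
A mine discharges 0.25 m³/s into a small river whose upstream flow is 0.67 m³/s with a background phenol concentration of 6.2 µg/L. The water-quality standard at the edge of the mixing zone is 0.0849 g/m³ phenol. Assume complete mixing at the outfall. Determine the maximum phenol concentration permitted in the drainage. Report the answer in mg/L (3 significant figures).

6.2 µg/L = 0.0062 mg/L.
Mass balance: 0.0849·0.92 = 0.25·Cₑ + 0.67·0.0062.
Cₑ = (0.07811 − 0.004154) / 0.25 = 0.2958 mg/L.

0.296 mg/L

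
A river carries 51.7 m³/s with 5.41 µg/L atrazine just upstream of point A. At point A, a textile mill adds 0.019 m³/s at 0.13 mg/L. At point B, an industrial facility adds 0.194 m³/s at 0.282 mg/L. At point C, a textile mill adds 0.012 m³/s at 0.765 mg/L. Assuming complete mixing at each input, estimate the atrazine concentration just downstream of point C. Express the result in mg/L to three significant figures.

0.00666 mg/L

5.41 µg/L = 0.00541 mg/L.
After input A: C = (51.7·0.00541 + 0.019·0.13) / 51.72 = 0.005456 mg/L.
After input B: C = (51.72·0.005456 + 0.194·0.282) / 51.91 = 0.006489 mg/L.
After input C: C = (51.91·0.006489 + 0.012·0.765) / 51.93 = 0.006665 mg/L.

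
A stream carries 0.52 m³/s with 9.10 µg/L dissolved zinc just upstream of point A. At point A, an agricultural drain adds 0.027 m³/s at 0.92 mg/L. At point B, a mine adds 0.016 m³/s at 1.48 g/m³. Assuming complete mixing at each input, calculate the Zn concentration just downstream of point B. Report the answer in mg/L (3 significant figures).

9.10 µg/L = 0.0091 mg/L.
After input A: C = (0.52·0.0091 + 0.027·0.92) / 0.547 = 0.05406 mg/L.
After input B: C = (0.547·0.05406 + 0.016·1.48) / 0.563 = 0.09459 mg/L.

0.0946 mg/L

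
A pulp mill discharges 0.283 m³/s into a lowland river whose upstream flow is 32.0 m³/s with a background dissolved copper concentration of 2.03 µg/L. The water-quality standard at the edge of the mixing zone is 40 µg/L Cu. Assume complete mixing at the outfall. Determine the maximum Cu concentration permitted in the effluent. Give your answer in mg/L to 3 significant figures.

4.33 mg/L

2.03 µg/L = 0.00203 mg/L.
40 µg/L = 0.04 mg/L.
Mass balance: 0.04·32.28 = 0.283·Cₑ + 32·0.00203.
Cₑ = (1.291 − 0.06496) / 0.283 = 4.333 mg/L.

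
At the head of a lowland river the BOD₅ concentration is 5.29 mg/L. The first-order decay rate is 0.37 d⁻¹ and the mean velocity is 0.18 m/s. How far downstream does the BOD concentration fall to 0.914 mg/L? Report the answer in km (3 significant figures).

From C = C₀·e^(−kt), t = ln(C₀/C)/k = ln(5.29/0.914)/0.37 = 1.756/0.37 = 4.745 d.
Distance = v·t = 0.18 m/s × 4.1e+05 s = 7.38e+04 m = 73.8 km.

73.8 km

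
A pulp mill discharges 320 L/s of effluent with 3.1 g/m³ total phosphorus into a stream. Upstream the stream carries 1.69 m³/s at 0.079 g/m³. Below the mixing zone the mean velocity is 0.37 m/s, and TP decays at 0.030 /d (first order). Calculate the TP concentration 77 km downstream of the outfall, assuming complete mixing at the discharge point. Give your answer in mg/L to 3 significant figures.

320 L/s = 0.32 m³/s.
After complete mixing, C₀ = (0.32·3.1 + 1.69·0.079) / 2.01 = 0.56 mg/L.
Travel time t = 7.7e+04 m / 0.37 m/s = 2.081e+05 s = 2.409 d.
C = 0.56·exp(−0.030·2.409) = 0.56·0.9303 = 0.5209 mg/L.

0.521 mg/L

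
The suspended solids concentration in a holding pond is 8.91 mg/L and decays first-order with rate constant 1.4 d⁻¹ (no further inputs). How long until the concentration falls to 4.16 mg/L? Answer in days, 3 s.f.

0.544 d

t = ln(C₀/C)/k = ln(8.91/4.16)/1.4 = 0.7617/1.4 = 0.544 d.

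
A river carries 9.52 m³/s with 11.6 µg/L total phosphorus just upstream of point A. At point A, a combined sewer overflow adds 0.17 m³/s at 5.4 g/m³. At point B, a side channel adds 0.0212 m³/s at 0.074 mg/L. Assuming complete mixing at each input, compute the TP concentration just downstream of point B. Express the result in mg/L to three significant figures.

11.6 µg/L = 0.0116 mg/L.
After input A: C = (9.52·0.0116 + 0.17·5.4) / 9.69 = 0.1061 mg/L.
After input B: C = (9.69·0.1061 + 0.0212·0.074) / 9.711 = 0.1061 mg/L.

0.106 mg/L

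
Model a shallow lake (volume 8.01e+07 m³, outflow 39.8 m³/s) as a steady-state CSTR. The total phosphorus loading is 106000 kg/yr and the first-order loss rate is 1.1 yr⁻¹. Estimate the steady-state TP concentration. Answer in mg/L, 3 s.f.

Outflow Q = 39.8 m³/s × 3.156e+07 s/yr = 1.256e+09 m³/yr.
Steady-state CSTR mass balance: W = Q·C + k·V·C, so C = W/(Q + kV).
Q + kV = 1.256e+09 + 1.1·8.01e+07 = 1.344e+09 m³/yr.
C = 106000/1.344e+09 = 7.886e-05 kg/m³ = 0.07886 mg/L.

0.0789 mg/L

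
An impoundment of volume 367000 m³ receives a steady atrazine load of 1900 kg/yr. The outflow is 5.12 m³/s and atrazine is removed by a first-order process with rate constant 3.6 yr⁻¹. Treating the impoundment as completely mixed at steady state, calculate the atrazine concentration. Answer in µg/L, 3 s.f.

11.7 µg/L

Outflow Q = 5.12 m³/s × 3.156e+07 s/yr = 1.616e+08 m³/yr.
Steady-state CSTR mass balance: W = Q·C + k·V·C, so C = W/(Q + kV).
Q + kV = 1.616e+08 + 3.6·367000 = 1.629e+08 m³/yr.
C = 1900/1.629e+08 = 1.166e-05 kg/m³ = 0.01166 mg/L = 11.66 µg/L.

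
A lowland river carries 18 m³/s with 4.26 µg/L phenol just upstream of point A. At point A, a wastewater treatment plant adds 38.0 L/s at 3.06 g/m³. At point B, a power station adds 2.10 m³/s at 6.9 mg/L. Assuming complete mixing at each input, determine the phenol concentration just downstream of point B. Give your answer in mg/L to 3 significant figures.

4.26 µg/L = 0.00426 mg/L.
38.0 L/s = 0.038 m³/s.
After input A: C = (18·0.00426 + 0.038·3.06) / 18.04 = 0.0107 mg/L.
After input B: C = (18.04·0.0107 + 2.1·6.9) / 20.14 = 0.7291 mg/L.

0.729 mg/L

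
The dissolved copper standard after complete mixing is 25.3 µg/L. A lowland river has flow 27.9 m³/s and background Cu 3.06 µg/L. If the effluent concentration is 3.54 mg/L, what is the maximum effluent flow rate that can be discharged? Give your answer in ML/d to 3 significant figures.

15.3 ML/d

3.06 µg/L = 0.00306 mg/L.
25.3 µg/L = 0.0253 mg/L.
Mass balance at complete mixing: C_std·(Q_w + Q_r) = Q_w·C_e + Q_r·C_b.
Rearranging, Q_w = Q_r·(C_std − C_b)/(C_e − C_std) = 27.9·(0.0253 − 0.00306) / (3.54 − 0.0253) = 0.1765 m³/s.
= 15.25 ML/d.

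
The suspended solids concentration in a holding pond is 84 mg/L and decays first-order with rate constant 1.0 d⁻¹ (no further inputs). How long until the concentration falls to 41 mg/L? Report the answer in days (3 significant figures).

0.717 d

t = ln(C₀/C)/k = ln(84/41)/1.0 = 0.7172/1.0 = 0.7172 d.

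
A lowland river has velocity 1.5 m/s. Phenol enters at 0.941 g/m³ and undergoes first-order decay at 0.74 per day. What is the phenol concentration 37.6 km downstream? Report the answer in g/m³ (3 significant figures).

0.759 g/m³

Travel time t = 37.6 km / 1.5 m/s = 3.76e+04/1.5 = 2.507e+04 s = 0.2901 d.
First-order decay: C = 0.941·exp(−0.74·0.2901) = 0.941·0.8068 = 0.7592 g/m³.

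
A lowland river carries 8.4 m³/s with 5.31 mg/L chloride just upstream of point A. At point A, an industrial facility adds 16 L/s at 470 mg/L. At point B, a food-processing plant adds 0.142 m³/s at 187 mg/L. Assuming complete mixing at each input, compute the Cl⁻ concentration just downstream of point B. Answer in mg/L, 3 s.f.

16 L/s = 0.016 m³/s.
After input A: C = (8.4·5.31 + 0.016·470) / 8.416 = 6.193 mg/L.
After input B: C = (8.416·6.193 + 0.142·187) / 8.558 = 9.194 mg/L.

9.19 mg/L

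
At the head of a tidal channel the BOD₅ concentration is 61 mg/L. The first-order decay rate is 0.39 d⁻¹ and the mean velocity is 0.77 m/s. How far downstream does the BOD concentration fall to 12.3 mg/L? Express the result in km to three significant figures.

273 km

From C = C₀·e^(−kt), t = ln(C₀/C)/k = ln(61/12.3)/0.39 = 1.601/0.39 = 4.106 d.
Distance = v·t = 0.77 m/s × 3.547e+05 s = 2.732e+05 m = 273.2 km.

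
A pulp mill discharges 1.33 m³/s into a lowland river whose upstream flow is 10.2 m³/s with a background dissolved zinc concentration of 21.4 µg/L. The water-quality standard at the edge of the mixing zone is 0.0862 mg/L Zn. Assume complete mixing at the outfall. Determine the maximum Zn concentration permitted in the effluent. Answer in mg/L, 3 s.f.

21.4 µg/L = 0.0214 mg/L.
Mass balance: 0.0862·11.53 = 1.33·Cₑ + 10.2·0.0214.
Cₑ = (0.9939 − 0.2183) / 1.33 = 0.5832 mg/L.

0.583 mg/L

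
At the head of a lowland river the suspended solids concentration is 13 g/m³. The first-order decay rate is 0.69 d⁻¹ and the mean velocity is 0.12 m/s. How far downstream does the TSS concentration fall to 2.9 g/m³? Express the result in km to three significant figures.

22.5 km

From C = C₀·e^(−kt), t = ln(C₀/C)/k = ln(13/2.9)/0.69 = 1.5/0.69 = 2.174 d.
Distance = v·t = 0.12 m/s × 1.879e+05 s = 2.254e+04 m = 22.54 km.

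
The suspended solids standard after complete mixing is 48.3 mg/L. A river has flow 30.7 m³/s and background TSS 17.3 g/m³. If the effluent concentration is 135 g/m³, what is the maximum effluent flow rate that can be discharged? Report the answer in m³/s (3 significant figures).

Mass balance at complete mixing: C_std·(Q_w + Q_r) = Q_w·C_e + Q_r·C_b.
Rearranging, Q_w = Q_r·(C_std − C_b)/(C_e − C_std) = 30.7·(48.3 − 17.3) / (135 − 48.3) = 10.98 m³/s.

11.0 m³/s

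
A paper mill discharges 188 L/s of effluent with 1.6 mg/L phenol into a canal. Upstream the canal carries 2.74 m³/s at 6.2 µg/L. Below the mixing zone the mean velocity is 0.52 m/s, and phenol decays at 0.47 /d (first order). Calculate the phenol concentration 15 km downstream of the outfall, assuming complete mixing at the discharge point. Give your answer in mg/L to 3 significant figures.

0.0928 mg/L

188 L/s = 0.188 m³/s.
6.2 µg/L = 0.0062 mg/L.
After complete mixing, C₀ = (0.188·1.6 + 2.74·0.0062) / 2.928 = 0.1085 mg/L.
Travel time t = 1.5e+04 m / 0.52 m/s = 2.885e+04 s = 0.3339 d.
C = 0.1085·exp(−0.47·0.3339) = 0.1085·0.8548 = 0.09277 mg/L.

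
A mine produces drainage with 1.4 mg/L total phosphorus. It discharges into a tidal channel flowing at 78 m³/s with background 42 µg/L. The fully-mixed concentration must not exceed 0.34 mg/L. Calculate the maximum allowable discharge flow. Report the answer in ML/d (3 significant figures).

42 µg/L = 0.042 mg/L.
Mass balance at complete mixing: C_std·(Q_w + Q_r) = Q_w·C_e + Q_r·C_b.
Rearranging, Q_w = Q_r·(C_std − C_b)/(C_e − C_std) = 78·(0.34 − 0.042) / (1.4 − 0.34) = 21.93 m³/s.
= 1895 ML/d.

1890 ML/d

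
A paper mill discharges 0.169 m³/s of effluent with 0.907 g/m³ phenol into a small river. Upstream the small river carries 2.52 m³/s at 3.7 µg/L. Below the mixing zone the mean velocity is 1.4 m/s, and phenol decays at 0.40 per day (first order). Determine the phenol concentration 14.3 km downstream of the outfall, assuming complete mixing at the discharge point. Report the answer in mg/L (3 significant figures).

3.7 µg/L = 0.0037 mg/L.
After complete mixing, C₀ = (0.169·0.907 + 2.52·0.0037) / 2.689 = 0.06047 mg/L.
Travel time t = 1.43e+04 m / 1.4 m/s = 1.021e+04 s = 0.1182 d.
C = 0.06047·exp(−0.40·0.1182) = 0.06047·0.9538 = 0.05768 mg/L.

0.0577 mg/L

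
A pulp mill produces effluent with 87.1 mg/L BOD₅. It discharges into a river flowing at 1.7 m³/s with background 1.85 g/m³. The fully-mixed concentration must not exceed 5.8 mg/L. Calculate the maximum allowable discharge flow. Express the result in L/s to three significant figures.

Mass balance at complete mixing: C_std·(Q_w + Q_r) = Q_w·C_e + Q_r·C_b.
Rearranging, Q_w = Q_r·(C_std − C_b)/(C_e − C_std) = 1.7·(5.8 − 1.85) / (87.1 − 5.8) = 0.0826 m³/s.
= 82.6 L/s.

82.6 L/s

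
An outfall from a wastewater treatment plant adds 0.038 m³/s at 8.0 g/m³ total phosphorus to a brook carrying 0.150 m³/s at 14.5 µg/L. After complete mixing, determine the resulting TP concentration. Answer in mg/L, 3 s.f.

14.5 µg/L = 0.0145 mg/L.
Conservation of mass across the mixing zone: C = (0.038·8 + 0.15·0.0145) / (0.038 + 0.15) = 0.3062/0.188 = 1.629 mg/L.

1.63 mg/L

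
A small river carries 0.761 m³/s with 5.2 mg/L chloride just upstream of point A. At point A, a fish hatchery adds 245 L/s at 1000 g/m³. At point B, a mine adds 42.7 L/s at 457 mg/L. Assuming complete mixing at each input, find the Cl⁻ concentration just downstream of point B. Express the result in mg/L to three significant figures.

245 L/s = 0.245 m³/s.
After input A: C = (0.761·5.2 + 0.245·1000) / 1.006 = 247.5 mg/L.
42.7 L/s = 0.0427 m³/s.
After input B: C = (1.006·247.5 + 0.0427·457) / 1.049 = 256 mg/L.

256 mg/L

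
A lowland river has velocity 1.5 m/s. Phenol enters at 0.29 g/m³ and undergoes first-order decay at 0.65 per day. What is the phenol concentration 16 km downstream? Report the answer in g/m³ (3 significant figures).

Travel time t = 16 km / 1.5 m/s = 1.6e+04/1.5 = 1.067e+04 s = 0.1235 d.
First-order decay: C = 0.29·exp(−0.65·0.1235) = 0.29·0.9229 = 0.2676 g/m³.

0.268 g/m³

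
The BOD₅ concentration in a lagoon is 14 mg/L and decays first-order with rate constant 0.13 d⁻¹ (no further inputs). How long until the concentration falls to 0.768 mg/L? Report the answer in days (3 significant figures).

22.3 d

t = ln(C₀/C)/k = ln(14/0.768)/0.13 = 2.903/0.13 = 22.33 d.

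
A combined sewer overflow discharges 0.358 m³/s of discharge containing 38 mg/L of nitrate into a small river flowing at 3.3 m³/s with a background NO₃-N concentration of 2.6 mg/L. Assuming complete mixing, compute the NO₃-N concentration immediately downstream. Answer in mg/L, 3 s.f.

6.06 mg/L

By mass balance at complete mixing, C = (0.358·38 + 3.3·2.6) / (0.358 + 3.3) = 22.18/3.658 = 6.065 mg/L.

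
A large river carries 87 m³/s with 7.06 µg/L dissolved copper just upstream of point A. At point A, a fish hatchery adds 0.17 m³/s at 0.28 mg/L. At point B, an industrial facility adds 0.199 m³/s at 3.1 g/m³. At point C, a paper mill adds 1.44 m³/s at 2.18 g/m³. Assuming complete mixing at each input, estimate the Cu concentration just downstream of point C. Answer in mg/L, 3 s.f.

0.0497 mg/L

7.06 µg/L = 0.00706 mg/L.
After input A: C = (87·0.00706 + 0.17·0.28) / 87.17 = 0.007592 mg/L.
After input B: C = (87.17·0.007592 + 0.199·3.1) / 87.37 = 0.01464 mg/L.
After input C: C = (87.37·0.01464 + 1.44·2.18) / 88.81 = 0.04975 mg/L.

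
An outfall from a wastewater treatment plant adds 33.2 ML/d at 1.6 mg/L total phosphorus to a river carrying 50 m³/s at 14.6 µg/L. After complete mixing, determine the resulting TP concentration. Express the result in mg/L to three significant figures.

0.0267 mg/L

33.2 ML/d = 0.3843 m³/s.
14.6 µg/L = 0.0146 mg/L.
By mass balance at complete mixing, C = (0.3843·1.6 + 50·0.0146) / (0.3843 + 50) = 1.345/50.38 = 0.02669 mg/L.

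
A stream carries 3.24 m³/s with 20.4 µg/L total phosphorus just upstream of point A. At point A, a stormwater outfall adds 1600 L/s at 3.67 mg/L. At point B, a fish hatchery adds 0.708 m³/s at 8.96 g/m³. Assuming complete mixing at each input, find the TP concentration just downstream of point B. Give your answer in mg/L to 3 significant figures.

20.4 µg/L = 0.0204 mg/L.
1600 L/s = 1.6 m³/s.
After input A: C = (3.24·0.0204 + 1.6·3.67) / 4.84 = 1.227 mg/L.
After input B: C = (4.84·1.227 + 0.708·8.96) / 5.548 = 2.214 mg/L.

2.21 mg/L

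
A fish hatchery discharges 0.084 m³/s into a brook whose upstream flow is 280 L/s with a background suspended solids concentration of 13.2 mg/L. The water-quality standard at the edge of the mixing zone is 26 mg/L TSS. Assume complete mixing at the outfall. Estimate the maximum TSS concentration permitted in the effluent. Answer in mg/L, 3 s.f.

280 L/s = 0.28 m³/s.
Mass balance: 26·0.364 = 0.084·Cₑ + 0.28·13.2.
Cₑ = (9.464 − 3.696) / 0.084 = 68.67 mg/L.

68.7 mg/L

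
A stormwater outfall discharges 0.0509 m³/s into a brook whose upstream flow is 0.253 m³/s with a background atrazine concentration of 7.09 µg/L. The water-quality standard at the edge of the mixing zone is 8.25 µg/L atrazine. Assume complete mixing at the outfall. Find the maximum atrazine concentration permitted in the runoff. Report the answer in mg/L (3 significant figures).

7.09 µg/L = 0.00709 mg/L.
8.25 µg/L = 0.00825 mg/L.
Mass balance: 0.00825·0.3039 = 0.0509·Cₑ + 0.253·0.00709.
Cₑ = (0.002507 − 0.001794) / 0.0509 = 0.01402 mg/L.

0.0140 mg/L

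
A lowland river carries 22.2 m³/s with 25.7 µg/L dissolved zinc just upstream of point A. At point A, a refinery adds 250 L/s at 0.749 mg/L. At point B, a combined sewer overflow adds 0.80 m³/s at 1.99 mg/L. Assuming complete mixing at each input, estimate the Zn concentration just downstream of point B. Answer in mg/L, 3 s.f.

0.101 mg/L

25.7 µg/L = 0.0257 mg/L.
250 L/s = 0.25 m³/s.
After input A: C = (22.2·0.0257 + 0.25·0.749) / 22.45 = 0.03375 mg/L.
After input B: C = (22.45·0.03375 + 0.8·1.99) / 23.25 = 0.1011 mg/L.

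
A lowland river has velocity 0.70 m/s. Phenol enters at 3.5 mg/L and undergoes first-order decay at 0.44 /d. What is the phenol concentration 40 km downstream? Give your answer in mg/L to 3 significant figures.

Travel time t = 40 km / 0.70 m/s = 4e+04/0.70 = 5.714e+04 s = 0.6614 d.
First-order decay: C = 3.5·exp(−0.44·0.6614) = 3.5·0.7475 = 2.616 mg/L.

2.62 mg/L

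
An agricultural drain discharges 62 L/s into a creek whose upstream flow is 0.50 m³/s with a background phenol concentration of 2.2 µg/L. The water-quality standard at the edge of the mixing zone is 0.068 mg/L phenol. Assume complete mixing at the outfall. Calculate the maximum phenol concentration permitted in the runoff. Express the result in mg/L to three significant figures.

0.599 mg/L

62 L/s = 0.062 m³/s.
2.2 µg/L = 0.0022 mg/L.
Mass balance: 0.068·0.562 = 0.062·Cₑ + 0.5·0.0022.
Cₑ = (0.03822 − 0.0011) / 0.062 = 0.5986 mg/L.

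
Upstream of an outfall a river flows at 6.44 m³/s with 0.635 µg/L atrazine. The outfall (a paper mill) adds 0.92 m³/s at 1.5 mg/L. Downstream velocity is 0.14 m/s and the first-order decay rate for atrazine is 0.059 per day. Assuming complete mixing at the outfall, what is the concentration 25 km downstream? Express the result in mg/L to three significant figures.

0.166 mg/L

0.635 µg/L = 0.000635 mg/L.
After complete mixing, C₀ = (0.92·1.5 + 6.44·0.000635) / 7.36 = 0.1881 mg/L.
Travel time t = 2.5e+04 m / 0.14 m/s = 1.786e+05 s = 2.067 d.
C = 0.1881·exp(−0.059·2.067) = 0.1881·0.8852 = 0.1665 mg/L.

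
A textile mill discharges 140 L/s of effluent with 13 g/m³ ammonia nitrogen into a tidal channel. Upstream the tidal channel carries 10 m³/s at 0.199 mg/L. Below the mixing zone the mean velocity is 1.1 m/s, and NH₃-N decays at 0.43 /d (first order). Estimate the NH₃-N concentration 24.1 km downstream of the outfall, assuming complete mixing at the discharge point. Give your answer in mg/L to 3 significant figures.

140 L/s = 0.14 m³/s.
After complete mixing, C₀ = (0.14·13 + 10·0.199) / 10.14 = 0.3757 mg/L.
Travel time t = 2.41e+04 m / 1.1 m/s = 2.191e+04 s = 0.2536 d.
C = 0.3757·exp(−0.43·0.2536) = 0.3757·0.8967 = 0.3369 mg/L.

0.337 mg/L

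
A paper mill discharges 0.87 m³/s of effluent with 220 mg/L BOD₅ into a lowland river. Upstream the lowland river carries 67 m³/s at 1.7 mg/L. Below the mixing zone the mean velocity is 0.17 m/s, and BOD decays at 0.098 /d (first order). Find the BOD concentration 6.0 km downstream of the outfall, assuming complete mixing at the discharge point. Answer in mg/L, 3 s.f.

After complete mixing, C₀ = (0.87·220 + 67·1.7) / 67.87 = 4.498 mg/L.
Travel time t = 6000 m / 0.17 m/s = 3.529e+04 s = 0.4085 d.
C = 4.498·exp(−0.098·0.4085) = 4.498·0.9608 = 4.322 mg/L.

4.32 mg/L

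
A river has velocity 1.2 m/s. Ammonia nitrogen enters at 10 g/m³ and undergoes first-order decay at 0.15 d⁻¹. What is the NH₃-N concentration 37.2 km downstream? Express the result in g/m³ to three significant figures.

Travel time t = 37.2 km / 1.2 m/s = 3.72e+04/1.2 = 3.1e+04 s = 0.3588 d.
First-order decay: C = 10·exp(−0.15·0.3588) = 10·0.9476 = 9.476 g/m³.

9.48 g/m³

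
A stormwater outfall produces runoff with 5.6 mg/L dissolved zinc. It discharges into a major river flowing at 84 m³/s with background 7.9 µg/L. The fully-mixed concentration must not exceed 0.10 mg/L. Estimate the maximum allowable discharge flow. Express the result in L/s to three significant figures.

7.9 µg/L = 0.0079 mg/L.
Mass balance at complete mixing: C_std·(Q_w + Q_r) = Q_w·C_e + Q_r·C_b.
Rearranging, Q_w = Q_r·(C_std − C_b)/(C_e − C_std) = 84·(0.1 − 0.0079) / (5.6 − 0.1) = 1.407 m³/s.
= 1407 L/s.

1410 L/s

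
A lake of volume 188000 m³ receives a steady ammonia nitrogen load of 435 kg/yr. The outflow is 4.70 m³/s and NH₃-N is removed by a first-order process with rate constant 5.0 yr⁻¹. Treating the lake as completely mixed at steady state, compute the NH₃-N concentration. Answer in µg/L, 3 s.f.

2.91 µg/L

Outflow Q = 4.70 m³/s × 3.156e+07 s/yr = 1.483e+08 m³/yr.
Steady-state CSTR mass balance: W = Q·C + k·V·C, so C = W/(Q + kV).
Q + kV = 1.483e+08 + 5.0·188000 = 1.493e+08 m³/yr.
C = 435/1.493e+08 = 2.914e-06 kg/m³ = 0.002914 mg/L = 2.914 µg/L.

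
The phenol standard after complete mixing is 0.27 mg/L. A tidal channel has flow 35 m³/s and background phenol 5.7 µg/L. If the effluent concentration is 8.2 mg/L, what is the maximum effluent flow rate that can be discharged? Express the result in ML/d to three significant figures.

101 ML/d

5.7 µg/L = 0.0057 mg/L.
Mass balance at complete mixing: C_std·(Q_w + Q_r) = Q_w·C_e + Q_r·C_b.
Rearranging, Q_w = Q_r·(C_std − C_b)/(C_e − C_std) = 35·(0.27 − 0.0057) / (8.2 − 0.27) = 1.167 m³/s.
= 100.8 ML/d.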